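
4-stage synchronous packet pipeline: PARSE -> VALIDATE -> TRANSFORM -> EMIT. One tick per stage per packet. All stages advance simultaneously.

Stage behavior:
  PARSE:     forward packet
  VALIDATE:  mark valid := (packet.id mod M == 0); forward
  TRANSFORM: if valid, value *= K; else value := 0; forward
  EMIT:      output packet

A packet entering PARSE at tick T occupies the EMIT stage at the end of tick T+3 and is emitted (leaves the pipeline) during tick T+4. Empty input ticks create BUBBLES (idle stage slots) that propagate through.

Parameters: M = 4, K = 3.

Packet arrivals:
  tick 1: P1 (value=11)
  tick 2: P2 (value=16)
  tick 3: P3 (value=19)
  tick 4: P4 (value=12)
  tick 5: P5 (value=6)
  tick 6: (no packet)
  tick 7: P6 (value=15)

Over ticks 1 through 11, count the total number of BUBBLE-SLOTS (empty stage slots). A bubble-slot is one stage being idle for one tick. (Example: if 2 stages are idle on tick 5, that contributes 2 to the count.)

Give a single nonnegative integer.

Tick 1: [PARSE:P1(v=11,ok=F), VALIDATE:-, TRANSFORM:-, EMIT:-] out:-; bubbles=3
Tick 2: [PARSE:P2(v=16,ok=F), VALIDATE:P1(v=11,ok=F), TRANSFORM:-, EMIT:-] out:-; bubbles=2
Tick 3: [PARSE:P3(v=19,ok=F), VALIDATE:P2(v=16,ok=F), TRANSFORM:P1(v=0,ok=F), EMIT:-] out:-; bubbles=1
Tick 4: [PARSE:P4(v=12,ok=F), VALIDATE:P3(v=19,ok=F), TRANSFORM:P2(v=0,ok=F), EMIT:P1(v=0,ok=F)] out:-; bubbles=0
Tick 5: [PARSE:P5(v=6,ok=F), VALIDATE:P4(v=12,ok=T), TRANSFORM:P3(v=0,ok=F), EMIT:P2(v=0,ok=F)] out:P1(v=0); bubbles=0
Tick 6: [PARSE:-, VALIDATE:P5(v=6,ok=F), TRANSFORM:P4(v=36,ok=T), EMIT:P3(v=0,ok=F)] out:P2(v=0); bubbles=1
Tick 7: [PARSE:P6(v=15,ok=F), VALIDATE:-, TRANSFORM:P5(v=0,ok=F), EMIT:P4(v=36,ok=T)] out:P3(v=0); bubbles=1
Tick 8: [PARSE:-, VALIDATE:P6(v=15,ok=F), TRANSFORM:-, EMIT:P5(v=0,ok=F)] out:P4(v=36); bubbles=2
Tick 9: [PARSE:-, VALIDATE:-, TRANSFORM:P6(v=0,ok=F), EMIT:-] out:P5(v=0); bubbles=3
Tick 10: [PARSE:-, VALIDATE:-, TRANSFORM:-, EMIT:P6(v=0,ok=F)] out:-; bubbles=3
Tick 11: [PARSE:-, VALIDATE:-, TRANSFORM:-, EMIT:-] out:P6(v=0); bubbles=4
Total bubble-slots: 20

Answer: 20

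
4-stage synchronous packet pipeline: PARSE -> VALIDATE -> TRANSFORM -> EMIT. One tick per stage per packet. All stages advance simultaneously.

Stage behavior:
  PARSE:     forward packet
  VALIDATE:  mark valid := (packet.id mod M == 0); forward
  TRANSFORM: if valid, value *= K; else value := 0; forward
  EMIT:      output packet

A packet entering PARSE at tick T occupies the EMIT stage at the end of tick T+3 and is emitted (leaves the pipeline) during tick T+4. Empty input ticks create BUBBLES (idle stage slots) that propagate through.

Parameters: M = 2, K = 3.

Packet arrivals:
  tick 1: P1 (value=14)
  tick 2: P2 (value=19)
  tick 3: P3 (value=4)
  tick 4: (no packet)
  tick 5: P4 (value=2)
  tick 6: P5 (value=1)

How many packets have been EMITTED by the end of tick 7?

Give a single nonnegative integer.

Tick 1: [PARSE:P1(v=14,ok=F), VALIDATE:-, TRANSFORM:-, EMIT:-] out:-; in:P1
Tick 2: [PARSE:P2(v=19,ok=F), VALIDATE:P1(v=14,ok=F), TRANSFORM:-, EMIT:-] out:-; in:P2
Tick 3: [PARSE:P3(v=4,ok=F), VALIDATE:P2(v=19,ok=T), TRANSFORM:P1(v=0,ok=F), EMIT:-] out:-; in:P3
Tick 4: [PARSE:-, VALIDATE:P3(v=4,ok=F), TRANSFORM:P2(v=57,ok=T), EMIT:P1(v=0,ok=F)] out:-; in:-
Tick 5: [PARSE:P4(v=2,ok=F), VALIDATE:-, TRANSFORM:P3(v=0,ok=F), EMIT:P2(v=57,ok=T)] out:P1(v=0); in:P4
Tick 6: [PARSE:P5(v=1,ok=F), VALIDATE:P4(v=2,ok=T), TRANSFORM:-, EMIT:P3(v=0,ok=F)] out:P2(v=57); in:P5
Tick 7: [PARSE:-, VALIDATE:P5(v=1,ok=F), TRANSFORM:P4(v=6,ok=T), EMIT:-] out:P3(v=0); in:-
Emitted by tick 7: ['P1', 'P2', 'P3']

Answer: 3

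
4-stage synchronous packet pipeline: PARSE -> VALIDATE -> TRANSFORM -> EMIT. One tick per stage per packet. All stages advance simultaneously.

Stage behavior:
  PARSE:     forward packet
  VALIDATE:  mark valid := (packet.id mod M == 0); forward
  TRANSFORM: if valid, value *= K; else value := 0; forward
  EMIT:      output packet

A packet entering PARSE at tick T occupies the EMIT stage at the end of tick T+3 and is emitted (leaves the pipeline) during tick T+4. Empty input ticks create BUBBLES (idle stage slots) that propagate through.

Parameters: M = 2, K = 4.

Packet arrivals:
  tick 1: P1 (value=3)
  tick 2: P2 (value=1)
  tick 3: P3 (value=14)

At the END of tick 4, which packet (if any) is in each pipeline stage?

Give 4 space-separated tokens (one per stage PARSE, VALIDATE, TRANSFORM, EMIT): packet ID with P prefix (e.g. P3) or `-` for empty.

Answer: - P3 P2 P1

Derivation:
Tick 1: [PARSE:P1(v=3,ok=F), VALIDATE:-, TRANSFORM:-, EMIT:-] out:-; in:P1
Tick 2: [PARSE:P2(v=1,ok=F), VALIDATE:P1(v=3,ok=F), TRANSFORM:-, EMIT:-] out:-; in:P2
Tick 3: [PARSE:P3(v=14,ok=F), VALIDATE:P2(v=1,ok=T), TRANSFORM:P1(v=0,ok=F), EMIT:-] out:-; in:P3
Tick 4: [PARSE:-, VALIDATE:P3(v=14,ok=F), TRANSFORM:P2(v=4,ok=T), EMIT:P1(v=0,ok=F)] out:-; in:-
At end of tick 4: ['-', 'P3', 'P2', 'P1']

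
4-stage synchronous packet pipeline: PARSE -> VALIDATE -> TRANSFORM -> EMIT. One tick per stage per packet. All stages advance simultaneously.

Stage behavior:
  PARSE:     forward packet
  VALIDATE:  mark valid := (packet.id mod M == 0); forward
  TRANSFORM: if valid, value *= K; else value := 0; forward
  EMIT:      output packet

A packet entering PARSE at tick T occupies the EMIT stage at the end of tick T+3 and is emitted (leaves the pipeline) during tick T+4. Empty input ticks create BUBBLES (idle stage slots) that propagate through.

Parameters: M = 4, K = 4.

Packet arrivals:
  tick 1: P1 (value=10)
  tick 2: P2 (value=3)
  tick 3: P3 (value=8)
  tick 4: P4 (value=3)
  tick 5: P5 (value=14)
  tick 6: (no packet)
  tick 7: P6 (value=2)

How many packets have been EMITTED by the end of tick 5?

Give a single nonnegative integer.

Answer: 1

Derivation:
Tick 1: [PARSE:P1(v=10,ok=F), VALIDATE:-, TRANSFORM:-, EMIT:-] out:-; in:P1
Tick 2: [PARSE:P2(v=3,ok=F), VALIDATE:P1(v=10,ok=F), TRANSFORM:-, EMIT:-] out:-; in:P2
Tick 3: [PARSE:P3(v=8,ok=F), VALIDATE:P2(v=3,ok=F), TRANSFORM:P1(v=0,ok=F), EMIT:-] out:-; in:P3
Tick 4: [PARSE:P4(v=3,ok=F), VALIDATE:P3(v=8,ok=F), TRANSFORM:P2(v=0,ok=F), EMIT:P1(v=0,ok=F)] out:-; in:P4
Tick 5: [PARSE:P5(v=14,ok=F), VALIDATE:P4(v=3,ok=T), TRANSFORM:P3(v=0,ok=F), EMIT:P2(v=0,ok=F)] out:P1(v=0); in:P5
Emitted by tick 5: ['P1']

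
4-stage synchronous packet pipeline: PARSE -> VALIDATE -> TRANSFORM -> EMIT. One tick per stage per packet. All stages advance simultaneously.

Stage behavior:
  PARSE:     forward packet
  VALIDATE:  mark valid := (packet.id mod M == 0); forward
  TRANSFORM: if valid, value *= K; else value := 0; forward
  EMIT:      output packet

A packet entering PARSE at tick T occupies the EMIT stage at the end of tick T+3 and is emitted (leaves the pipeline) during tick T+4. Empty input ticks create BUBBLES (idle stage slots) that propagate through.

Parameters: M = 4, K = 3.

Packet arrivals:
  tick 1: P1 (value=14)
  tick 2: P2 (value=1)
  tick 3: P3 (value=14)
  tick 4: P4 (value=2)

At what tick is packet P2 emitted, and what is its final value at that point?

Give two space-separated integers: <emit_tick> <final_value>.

Answer: 6 0

Derivation:
Tick 1: [PARSE:P1(v=14,ok=F), VALIDATE:-, TRANSFORM:-, EMIT:-] out:-; in:P1
Tick 2: [PARSE:P2(v=1,ok=F), VALIDATE:P1(v=14,ok=F), TRANSFORM:-, EMIT:-] out:-; in:P2
Tick 3: [PARSE:P3(v=14,ok=F), VALIDATE:P2(v=1,ok=F), TRANSFORM:P1(v=0,ok=F), EMIT:-] out:-; in:P3
Tick 4: [PARSE:P4(v=2,ok=F), VALIDATE:P3(v=14,ok=F), TRANSFORM:P2(v=0,ok=F), EMIT:P1(v=0,ok=F)] out:-; in:P4
Tick 5: [PARSE:-, VALIDATE:P4(v=2,ok=T), TRANSFORM:P3(v=0,ok=F), EMIT:P2(v=0,ok=F)] out:P1(v=0); in:-
Tick 6: [PARSE:-, VALIDATE:-, TRANSFORM:P4(v=6,ok=T), EMIT:P3(v=0,ok=F)] out:P2(v=0); in:-
Tick 7: [PARSE:-, VALIDATE:-, TRANSFORM:-, EMIT:P4(v=6,ok=T)] out:P3(v=0); in:-
Tick 8: [PARSE:-, VALIDATE:-, TRANSFORM:-, EMIT:-] out:P4(v=6); in:-
P2: arrives tick 2, valid=False (id=2, id%4=2), emit tick 6, final value 0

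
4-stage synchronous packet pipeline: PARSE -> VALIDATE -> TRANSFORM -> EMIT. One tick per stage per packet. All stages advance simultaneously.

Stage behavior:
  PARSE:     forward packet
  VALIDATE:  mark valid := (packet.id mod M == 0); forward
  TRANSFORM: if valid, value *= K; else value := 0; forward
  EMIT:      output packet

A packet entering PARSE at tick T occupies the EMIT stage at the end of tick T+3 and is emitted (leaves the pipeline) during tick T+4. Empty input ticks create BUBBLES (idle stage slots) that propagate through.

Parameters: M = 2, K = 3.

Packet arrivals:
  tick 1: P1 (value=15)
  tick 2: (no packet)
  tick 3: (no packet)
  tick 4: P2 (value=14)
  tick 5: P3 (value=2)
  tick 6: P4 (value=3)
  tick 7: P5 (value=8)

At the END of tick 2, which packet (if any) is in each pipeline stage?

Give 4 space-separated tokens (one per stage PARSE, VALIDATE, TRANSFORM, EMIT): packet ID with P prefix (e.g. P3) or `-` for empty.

Answer: - P1 - -

Derivation:
Tick 1: [PARSE:P1(v=15,ok=F), VALIDATE:-, TRANSFORM:-, EMIT:-] out:-; in:P1
Tick 2: [PARSE:-, VALIDATE:P1(v=15,ok=F), TRANSFORM:-, EMIT:-] out:-; in:-
At end of tick 2: ['-', 'P1', '-', '-']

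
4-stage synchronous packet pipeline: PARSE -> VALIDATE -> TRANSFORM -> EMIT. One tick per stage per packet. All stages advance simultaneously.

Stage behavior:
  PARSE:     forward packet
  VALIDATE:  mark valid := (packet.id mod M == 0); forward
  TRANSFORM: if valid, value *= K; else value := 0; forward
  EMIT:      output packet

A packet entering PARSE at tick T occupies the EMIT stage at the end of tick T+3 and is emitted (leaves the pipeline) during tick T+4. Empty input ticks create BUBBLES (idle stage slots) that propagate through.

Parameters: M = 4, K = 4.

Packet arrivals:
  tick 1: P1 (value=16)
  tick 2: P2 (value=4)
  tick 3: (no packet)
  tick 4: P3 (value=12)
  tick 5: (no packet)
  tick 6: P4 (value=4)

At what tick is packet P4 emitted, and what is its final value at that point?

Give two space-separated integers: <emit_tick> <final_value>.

Answer: 10 16

Derivation:
Tick 1: [PARSE:P1(v=16,ok=F), VALIDATE:-, TRANSFORM:-, EMIT:-] out:-; in:P1
Tick 2: [PARSE:P2(v=4,ok=F), VALIDATE:P1(v=16,ok=F), TRANSFORM:-, EMIT:-] out:-; in:P2
Tick 3: [PARSE:-, VALIDATE:P2(v=4,ok=F), TRANSFORM:P1(v=0,ok=F), EMIT:-] out:-; in:-
Tick 4: [PARSE:P3(v=12,ok=F), VALIDATE:-, TRANSFORM:P2(v=0,ok=F), EMIT:P1(v=0,ok=F)] out:-; in:P3
Tick 5: [PARSE:-, VALIDATE:P3(v=12,ok=F), TRANSFORM:-, EMIT:P2(v=0,ok=F)] out:P1(v=0); in:-
Tick 6: [PARSE:P4(v=4,ok=F), VALIDATE:-, TRANSFORM:P3(v=0,ok=F), EMIT:-] out:P2(v=0); in:P4
Tick 7: [PARSE:-, VALIDATE:P4(v=4,ok=T), TRANSFORM:-, EMIT:P3(v=0,ok=F)] out:-; in:-
Tick 8: [PARSE:-, VALIDATE:-, TRANSFORM:P4(v=16,ok=T), EMIT:-] out:P3(v=0); in:-
Tick 9: [PARSE:-, VALIDATE:-, TRANSFORM:-, EMIT:P4(v=16,ok=T)] out:-; in:-
Tick 10: [PARSE:-, VALIDATE:-, TRANSFORM:-, EMIT:-] out:P4(v=16); in:-
P4: arrives tick 6, valid=True (id=4, id%4=0), emit tick 10, final value 16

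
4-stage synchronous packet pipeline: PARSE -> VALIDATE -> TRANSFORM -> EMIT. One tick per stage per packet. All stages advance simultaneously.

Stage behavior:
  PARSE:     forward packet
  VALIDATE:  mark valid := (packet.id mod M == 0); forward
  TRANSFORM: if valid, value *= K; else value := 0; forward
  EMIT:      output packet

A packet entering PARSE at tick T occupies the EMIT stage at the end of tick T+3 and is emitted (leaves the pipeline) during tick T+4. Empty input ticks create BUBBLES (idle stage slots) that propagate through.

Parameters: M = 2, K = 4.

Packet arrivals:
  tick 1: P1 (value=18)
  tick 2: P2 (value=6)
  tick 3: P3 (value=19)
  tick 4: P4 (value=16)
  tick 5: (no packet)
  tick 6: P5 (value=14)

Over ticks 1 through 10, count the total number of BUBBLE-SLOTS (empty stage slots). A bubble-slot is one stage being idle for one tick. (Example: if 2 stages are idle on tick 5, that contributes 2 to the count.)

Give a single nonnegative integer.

Tick 1: [PARSE:P1(v=18,ok=F), VALIDATE:-, TRANSFORM:-, EMIT:-] out:-; bubbles=3
Tick 2: [PARSE:P2(v=6,ok=F), VALIDATE:P1(v=18,ok=F), TRANSFORM:-, EMIT:-] out:-; bubbles=2
Tick 3: [PARSE:P3(v=19,ok=F), VALIDATE:P2(v=6,ok=T), TRANSFORM:P1(v=0,ok=F), EMIT:-] out:-; bubbles=1
Tick 4: [PARSE:P4(v=16,ok=F), VALIDATE:P3(v=19,ok=F), TRANSFORM:P2(v=24,ok=T), EMIT:P1(v=0,ok=F)] out:-; bubbles=0
Tick 5: [PARSE:-, VALIDATE:P4(v=16,ok=T), TRANSFORM:P3(v=0,ok=F), EMIT:P2(v=24,ok=T)] out:P1(v=0); bubbles=1
Tick 6: [PARSE:P5(v=14,ok=F), VALIDATE:-, TRANSFORM:P4(v=64,ok=T), EMIT:P3(v=0,ok=F)] out:P2(v=24); bubbles=1
Tick 7: [PARSE:-, VALIDATE:P5(v=14,ok=F), TRANSFORM:-, EMIT:P4(v=64,ok=T)] out:P3(v=0); bubbles=2
Tick 8: [PARSE:-, VALIDATE:-, TRANSFORM:P5(v=0,ok=F), EMIT:-] out:P4(v=64); bubbles=3
Tick 9: [PARSE:-, VALIDATE:-, TRANSFORM:-, EMIT:P5(v=0,ok=F)] out:-; bubbles=3
Tick 10: [PARSE:-, VALIDATE:-, TRANSFORM:-, EMIT:-] out:P5(v=0); bubbles=4
Total bubble-slots: 20

Answer: 20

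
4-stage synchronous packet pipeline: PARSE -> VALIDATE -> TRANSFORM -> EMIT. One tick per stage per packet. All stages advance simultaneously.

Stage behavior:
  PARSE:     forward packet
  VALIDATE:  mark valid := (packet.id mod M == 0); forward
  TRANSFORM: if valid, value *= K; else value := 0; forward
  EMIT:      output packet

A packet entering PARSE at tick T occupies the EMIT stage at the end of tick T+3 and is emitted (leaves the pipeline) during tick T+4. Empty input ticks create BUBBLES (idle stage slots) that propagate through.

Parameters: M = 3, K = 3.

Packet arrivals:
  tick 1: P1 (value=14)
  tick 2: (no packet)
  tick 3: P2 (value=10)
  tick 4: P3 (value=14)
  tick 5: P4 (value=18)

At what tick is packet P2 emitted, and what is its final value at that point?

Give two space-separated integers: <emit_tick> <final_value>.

Answer: 7 0

Derivation:
Tick 1: [PARSE:P1(v=14,ok=F), VALIDATE:-, TRANSFORM:-, EMIT:-] out:-; in:P1
Tick 2: [PARSE:-, VALIDATE:P1(v=14,ok=F), TRANSFORM:-, EMIT:-] out:-; in:-
Tick 3: [PARSE:P2(v=10,ok=F), VALIDATE:-, TRANSFORM:P1(v=0,ok=F), EMIT:-] out:-; in:P2
Tick 4: [PARSE:P3(v=14,ok=F), VALIDATE:P2(v=10,ok=F), TRANSFORM:-, EMIT:P1(v=0,ok=F)] out:-; in:P3
Tick 5: [PARSE:P4(v=18,ok=F), VALIDATE:P3(v=14,ok=T), TRANSFORM:P2(v=0,ok=F), EMIT:-] out:P1(v=0); in:P4
Tick 6: [PARSE:-, VALIDATE:P4(v=18,ok=F), TRANSFORM:P3(v=42,ok=T), EMIT:P2(v=0,ok=F)] out:-; in:-
Tick 7: [PARSE:-, VALIDATE:-, TRANSFORM:P4(v=0,ok=F), EMIT:P3(v=42,ok=T)] out:P2(v=0); in:-
Tick 8: [PARSE:-, VALIDATE:-, TRANSFORM:-, EMIT:P4(v=0,ok=F)] out:P3(v=42); in:-
Tick 9: [PARSE:-, VALIDATE:-, TRANSFORM:-, EMIT:-] out:P4(v=0); in:-
P2: arrives tick 3, valid=False (id=2, id%3=2), emit tick 7, final value 0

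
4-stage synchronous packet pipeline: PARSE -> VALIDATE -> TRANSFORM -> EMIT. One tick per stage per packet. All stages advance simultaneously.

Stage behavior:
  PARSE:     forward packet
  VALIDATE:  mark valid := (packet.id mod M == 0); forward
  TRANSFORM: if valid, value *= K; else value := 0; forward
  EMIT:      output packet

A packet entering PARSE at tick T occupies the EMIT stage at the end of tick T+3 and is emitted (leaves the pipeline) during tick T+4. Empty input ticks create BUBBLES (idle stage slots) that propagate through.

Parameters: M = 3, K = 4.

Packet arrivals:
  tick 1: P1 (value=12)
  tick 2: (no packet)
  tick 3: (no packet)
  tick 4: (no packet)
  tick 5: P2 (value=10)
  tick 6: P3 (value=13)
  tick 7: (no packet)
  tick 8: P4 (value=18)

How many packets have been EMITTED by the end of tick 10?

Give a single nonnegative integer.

Answer: 3

Derivation:
Tick 1: [PARSE:P1(v=12,ok=F), VALIDATE:-, TRANSFORM:-, EMIT:-] out:-; in:P1
Tick 2: [PARSE:-, VALIDATE:P1(v=12,ok=F), TRANSFORM:-, EMIT:-] out:-; in:-
Tick 3: [PARSE:-, VALIDATE:-, TRANSFORM:P1(v=0,ok=F), EMIT:-] out:-; in:-
Tick 4: [PARSE:-, VALIDATE:-, TRANSFORM:-, EMIT:P1(v=0,ok=F)] out:-; in:-
Tick 5: [PARSE:P2(v=10,ok=F), VALIDATE:-, TRANSFORM:-, EMIT:-] out:P1(v=0); in:P2
Tick 6: [PARSE:P3(v=13,ok=F), VALIDATE:P2(v=10,ok=F), TRANSFORM:-, EMIT:-] out:-; in:P3
Tick 7: [PARSE:-, VALIDATE:P3(v=13,ok=T), TRANSFORM:P2(v=0,ok=F), EMIT:-] out:-; in:-
Tick 8: [PARSE:P4(v=18,ok=F), VALIDATE:-, TRANSFORM:P3(v=52,ok=T), EMIT:P2(v=0,ok=F)] out:-; in:P4
Tick 9: [PARSE:-, VALIDATE:P4(v=18,ok=F), TRANSFORM:-, EMIT:P3(v=52,ok=T)] out:P2(v=0); in:-
Tick 10: [PARSE:-, VALIDATE:-, TRANSFORM:P4(v=0,ok=F), EMIT:-] out:P3(v=52); in:-
Emitted by tick 10: ['P1', 'P2', 'P3']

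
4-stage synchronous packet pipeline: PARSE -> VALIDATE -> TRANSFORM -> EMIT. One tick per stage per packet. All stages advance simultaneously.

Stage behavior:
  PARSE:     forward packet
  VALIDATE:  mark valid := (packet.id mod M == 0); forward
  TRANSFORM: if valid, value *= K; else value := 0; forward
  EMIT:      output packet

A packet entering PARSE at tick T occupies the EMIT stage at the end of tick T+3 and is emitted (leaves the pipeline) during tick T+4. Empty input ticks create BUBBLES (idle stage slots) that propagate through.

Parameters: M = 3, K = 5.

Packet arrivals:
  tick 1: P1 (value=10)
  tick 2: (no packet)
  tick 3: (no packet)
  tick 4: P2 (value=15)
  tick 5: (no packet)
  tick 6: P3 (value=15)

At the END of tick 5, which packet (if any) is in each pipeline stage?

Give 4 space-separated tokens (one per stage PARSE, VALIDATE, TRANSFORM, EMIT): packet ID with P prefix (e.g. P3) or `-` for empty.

Answer: - P2 - -

Derivation:
Tick 1: [PARSE:P1(v=10,ok=F), VALIDATE:-, TRANSFORM:-, EMIT:-] out:-; in:P1
Tick 2: [PARSE:-, VALIDATE:P1(v=10,ok=F), TRANSFORM:-, EMIT:-] out:-; in:-
Tick 3: [PARSE:-, VALIDATE:-, TRANSFORM:P1(v=0,ok=F), EMIT:-] out:-; in:-
Tick 4: [PARSE:P2(v=15,ok=F), VALIDATE:-, TRANSFORM:-, EMIT:P1(v=0,ok=F)] out:-; in:P2
Tick 5: [PARSE:-, VALIDATE:P2(v=15,ok=F), TRANSFORM:-, EMIT:-] out:P1(v=0); in:-
At end of tick 5: ['-', 'P2', '-', '-']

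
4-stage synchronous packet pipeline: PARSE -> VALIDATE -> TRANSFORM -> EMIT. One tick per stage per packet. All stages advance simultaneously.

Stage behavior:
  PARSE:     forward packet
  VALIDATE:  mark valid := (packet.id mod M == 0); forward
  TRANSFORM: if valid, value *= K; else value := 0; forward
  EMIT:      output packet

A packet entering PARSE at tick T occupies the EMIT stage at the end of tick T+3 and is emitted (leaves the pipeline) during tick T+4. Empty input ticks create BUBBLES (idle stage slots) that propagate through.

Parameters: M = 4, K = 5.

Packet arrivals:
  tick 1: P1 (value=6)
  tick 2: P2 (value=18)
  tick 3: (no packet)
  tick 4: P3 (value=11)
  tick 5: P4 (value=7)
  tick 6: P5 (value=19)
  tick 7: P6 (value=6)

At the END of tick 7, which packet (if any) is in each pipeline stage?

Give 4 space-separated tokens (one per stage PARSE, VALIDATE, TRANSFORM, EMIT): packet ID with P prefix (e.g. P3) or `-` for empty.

Answer: P6 P5 P4 P3

Derivation:
Tick 1: [PARSE:P1(v=6,ok=F), VALIDATE:-, TRANSFORM:-, EMIT:-] out:-; in:P1
Tick 2: [PARSE:P2(v=18,ok=F), VALIDATE:P1(v=6,ok=F), TRANSFORM:-, EMIT:-] out:-; in:P2
Tick 3: [PARSE:-, VALIDATE:P2(v=18,ok=F), TRANSFORM:P1(v=0,ok=F), EMIT:-] out:-; in:-
Tick 4: [PARSE:P3(v=11,ok=F), VALIDATE:-, TRANSFORM:P2(v=0,ok=F), EMIT:P1(v=0,ok=F)] out:-; in:P3
Tick 5: [PARSE:P4(v=7,ok=F), VALIDATE:P3(v=11,ok=F), TRANSFORM:-, EMIT:P2(v=0,ok=F)] out:P1(v=0); in:P4
Tick 6: [PARSE:P5(v=19,ok=F), VALIDATE:P4(v=7,ok=T), TRANSFORM:P3(v=0,ok=F), EMIT:-] out:P2(v=0); in:P5
Tick 7: [PARSE:P6(v=6,ok=F), VALIDATE:P5(v=19,ok=F), TRANSFORM:P4(v=35,ok=T), EMIT:P3(v=0,ok=F)] out:-; in:P6
At end of tick 7: ['P6', 'P5', 'P4', 'P3']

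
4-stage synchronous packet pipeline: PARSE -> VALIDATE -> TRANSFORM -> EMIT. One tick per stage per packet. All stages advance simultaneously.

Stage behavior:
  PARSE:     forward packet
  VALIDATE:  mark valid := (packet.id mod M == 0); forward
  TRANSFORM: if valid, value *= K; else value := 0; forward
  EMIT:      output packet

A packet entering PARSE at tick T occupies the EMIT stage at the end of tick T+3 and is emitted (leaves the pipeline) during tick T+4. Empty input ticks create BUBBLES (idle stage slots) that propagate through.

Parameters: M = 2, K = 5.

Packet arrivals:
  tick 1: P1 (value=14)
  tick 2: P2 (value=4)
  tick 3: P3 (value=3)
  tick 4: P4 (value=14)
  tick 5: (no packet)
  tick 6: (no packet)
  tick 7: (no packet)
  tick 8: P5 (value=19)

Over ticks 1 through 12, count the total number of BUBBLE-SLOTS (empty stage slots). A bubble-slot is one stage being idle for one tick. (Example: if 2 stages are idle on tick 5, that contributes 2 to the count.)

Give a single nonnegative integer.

Answer: 28

Derivation:
Tick 1: [PARSE:P1(v=14,ok=F), VALIDATE:-, TRANSFORM:-, EMIT:-] out:-; bubbles=3
Tick 2: [PARSE:P2(v=4,ok=F), VALIDATE:P1(v=14,ok=F), TRANSFORM:-, EMIT:-] out:-; bubbles=2
Tick 3: [PARSE:P3(v=3,ok=F), VALIDATE:P2(v=4,ok=T), TRANSFORM:P1(v=0,ok=F), EMIT:-] out:-; bubbles=1
Tick 4: [PARSE:P4(v=14,ok=F), VALIDATE:P3(v=3,ok=F), TRANSFORM:P2(v=20,ok=T), EMIT:P1(v=0,ok=F)] out:-; bubbles=0
Tick 5: [PARSE:-, VALIDATE:P4(v=14,ok=T), TRANSFORM:P3(v=0,ok=F), EMIT:P2(v=20,ok=T)] out:P1(v=0); bubbles=1
Tick 6: [PARSE:-, VALIDATE:-, TRANSFORM:P4(v=70,ok=T), EMIT:P3(v=0,ok=F)] out:P2(v=20); bubbles=2
Tick 7: [PARSE:-, VALIDATE:-, TRANSFORM:-, EMIT:P4(v=70,ok=T)] out:P3(v=0); bubbles=3
Tick 8: [PARSE:P5(v=19,ok=F), VALIDATE:-, TRANSFORM:-, EMIT:-] out:P4(v=70); bubbles=3
Tick 9: [PARSE:-, VALIDATE:P5(v=19,ok=F), TRANSFORM:-, EMIT:-] out:-; bubbles=3
Tick 10: [PARSE:-, VALIDATE:-, TRANSFORM:P5(v=0,ok=F), EMIT:-] out:-; bubbles=3
Tick 11: [PARSE:-, VALIDATE:-, TRANSFORM:-, EMIT:P5(v=0,ok=F)] out:-; bubbles=3
Tick 12: [PARSE:-, VALIDATE:-, TRANSFORM:-, EMIT:-] out:P5(v=0); bubbles=4
Total bubble-slots: 28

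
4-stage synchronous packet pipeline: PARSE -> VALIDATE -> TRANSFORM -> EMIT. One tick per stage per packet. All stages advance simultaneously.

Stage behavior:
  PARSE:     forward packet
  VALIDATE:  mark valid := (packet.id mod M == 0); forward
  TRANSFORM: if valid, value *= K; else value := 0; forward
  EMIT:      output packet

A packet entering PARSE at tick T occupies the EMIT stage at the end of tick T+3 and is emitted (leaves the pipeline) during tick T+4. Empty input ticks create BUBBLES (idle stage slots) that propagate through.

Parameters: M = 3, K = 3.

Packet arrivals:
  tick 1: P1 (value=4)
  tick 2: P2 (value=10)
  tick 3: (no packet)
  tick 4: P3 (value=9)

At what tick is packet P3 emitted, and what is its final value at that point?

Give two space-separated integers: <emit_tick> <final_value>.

Answer: 8 27

Derivation:
Tick 1: [PARSE:P1(v=4,ok=F), VALIDATE:-, TRANSFORM:-, EMIT:-] out:-; in:P1
Tick 2: [PARSE:P2(v=10,ok=F), VALIDATE:P1(v=4,ok=F), TRANSFORM:-, EMIT:-] out:-; in:P2
Tick 3: [PARSE:-, VALIDATE:P2(v=10,ok=F), TRANSFORM:P1(v=0,ok=F), EMIT:-] out:-; in:-
Tick 4: [PARSE:P3(v=9,ok=F), VALIDATE:-, TRANSFORM:P2(v=0,ok=F), EMIT:P1(v=0,ok=F)] out:-; in:P3
Tick 5: [PARSE:-, VALIDATE:P3(v=9,ok=T), TRANSFORM:-, EMIT:P2(v=0,ok=F)] out:P1(v=0); in:-
Tick 6: [PARSE:-, VALIDATE:-, TRANSFORM:P3(v=27,ok=T), EMIT:-] out:P2(v=0); in:-
Tick 7: [PARSE:-, VALIDATE:-, TRANSFORM:-, EMIT:P3(v=27,ok=T)] out:-; in:-
Tick 8: [PARSE:-, VALIDATE:-, TRANSFORM:-, EMIT:-] out:P3(v=27); in:-
P3: arrives tick 4, valid=True (id=3, id%3=0), emit tick 8, final value 27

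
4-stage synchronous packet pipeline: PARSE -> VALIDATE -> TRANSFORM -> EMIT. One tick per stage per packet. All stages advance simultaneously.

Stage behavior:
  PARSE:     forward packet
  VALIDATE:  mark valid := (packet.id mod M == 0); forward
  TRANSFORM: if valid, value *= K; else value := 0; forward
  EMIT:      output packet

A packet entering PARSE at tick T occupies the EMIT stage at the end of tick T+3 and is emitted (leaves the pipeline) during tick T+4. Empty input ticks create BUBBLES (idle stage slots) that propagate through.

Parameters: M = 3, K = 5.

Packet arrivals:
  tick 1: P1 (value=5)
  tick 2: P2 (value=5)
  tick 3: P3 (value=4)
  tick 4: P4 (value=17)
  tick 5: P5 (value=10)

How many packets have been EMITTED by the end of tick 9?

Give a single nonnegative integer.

Tick 1: [PARSE:P1(v=5,ok=F), VALIDATE:-, TRANSFORM:-, EMIT:-] out:-; in:P1
Tick 2: [PARSE:P2(v=5,ok=F), VALIDATE:P1(v=5,ok=F), TRANSFORM:-, EMIT:-] out:-; in:P2
Tick 3: [PARSE:P3(v=4,ok=F), VALIDATE:P2(v=5,ok=F), TRANSFORM:P1(v=0,ok=F), EMIT:-] out:-; in:P3
Tick 4: [PARSE:P4(v=17,ok=F), VALIDATE:P3(v=4,ok=T), TRANSFORM:P2(v=0,ok=F), EMIT:P1(v=0,ok=F)] out:-; in:P4
Tick 5: [PARSE:P5(v=10,ok=F), VALIDATE:P4(v=17,ok=F), TRANSFORM:P3(v=20,ok=T), EMIT:P2(v=0,ok=F)] out:P1(v=0); in:P5
Tick 6: [PARSE:-, VALIDATE:P5(v=10,ok=F), TRANSFORM:P4(v=0,ok=F), EMIT:P3(v=20,ok=T)] out:P2(v=0); in:-
Tick 7: [PARSE:-, VALIDATE:-, TRANSFORM:P5(v=0,ok=F), EMIT:P4(v=0,ok=F)] out:P3(v=20); in:-
Tick 8: [PARSE:-, VALIDATE:-, TRANSFORM:-, EMIT:P5(v=0,ok=F)] out:P4(v=0); in:-
Tick 9: [PARSE:-, VALIDATE:-, TRANSFORM:-, EMIT:-] out:P5(v=0); in:-
Emitted by tick 9: ['P1', 'P2', 'P3', 'P4', 'P5']

Answer: 5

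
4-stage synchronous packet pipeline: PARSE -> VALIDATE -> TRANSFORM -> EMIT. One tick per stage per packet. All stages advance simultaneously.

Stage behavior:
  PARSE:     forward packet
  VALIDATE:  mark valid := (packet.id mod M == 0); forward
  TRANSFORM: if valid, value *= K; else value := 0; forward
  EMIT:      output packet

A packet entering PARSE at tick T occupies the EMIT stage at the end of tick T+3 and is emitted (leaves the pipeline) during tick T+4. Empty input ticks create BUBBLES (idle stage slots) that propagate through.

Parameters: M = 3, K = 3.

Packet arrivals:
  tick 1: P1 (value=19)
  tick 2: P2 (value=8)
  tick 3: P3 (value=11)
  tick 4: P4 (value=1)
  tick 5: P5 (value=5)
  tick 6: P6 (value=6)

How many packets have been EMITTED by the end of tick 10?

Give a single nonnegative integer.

Tick 1: [PARSE:P1(v=19,ok=F), VALIDATE:-, TRANSFORM:-, EMIT:-] out:-; in:P1
Tick 2: [PARSE:P2(v=8,ok=F), VALIDATE:P1(v=19,ok=F), TRANSFORM:-, EMIT:-] out:-; in:P2
Tick 3: [PARSE:P3(v=11,ok=F), VALIDATE:P2(v=8,ok=F), TRANSFORM:P1(v=0,ok=F), EMIT:-] out:-; in:P3
Tick 4: [PARSE:P4(v=1,ok=F), VALIDATE:P3(v=11,ok=T), TRANSFORM:P2(v=0,ok=F), EMIT:P1(v=0,ok=F)] out:-; in:P4
Tick 5: [PARSE:P5(v=5,ok=F), VALIDATE:P4(v=1,ok=F), TRANSFORM:P3(v=33,ok=T), EMIT:P2(v=0,ok=F)] out:P1(v=0); in:P5
Tick 6: [PARSE:P6(v=6,ok=F), VALIDATE:P5(v=5,ok=F), TRANSFORM:P4(v=0,ok=F), EMIT:P3(v=33,ok=T)] out:P2(v=0); in:P6
Tick 7: [PARSE:-, VALIDATE:P6(v=6,ok=T), TRANSFORM:P5(v=0,ok=F), EMIT:P4(v=0,ok=F)] out:P3(v=33); in:-
Tick 8: [PARSE:-, VALIDATE:-, TRANSFORM:P6(v=18,ok=T), EMIT:P5(v=0,ok=F)] out:P4(v=0); in:-
Tick 9: [PARSE:-, VALIDATE:-, TRANSFORM:-, EMIT:P6(v=18,ok=T)] out:P5(v=0); in:-
Tick 10: [PARSE:-, VALIDATE:-, TRANSFORM:-, EMIT:-] out:P6(v=18); in:-
Emitted by tick 10: ['P1', 'P2', 'P3', 'P4', 'P5', 'P6']

Answer: 6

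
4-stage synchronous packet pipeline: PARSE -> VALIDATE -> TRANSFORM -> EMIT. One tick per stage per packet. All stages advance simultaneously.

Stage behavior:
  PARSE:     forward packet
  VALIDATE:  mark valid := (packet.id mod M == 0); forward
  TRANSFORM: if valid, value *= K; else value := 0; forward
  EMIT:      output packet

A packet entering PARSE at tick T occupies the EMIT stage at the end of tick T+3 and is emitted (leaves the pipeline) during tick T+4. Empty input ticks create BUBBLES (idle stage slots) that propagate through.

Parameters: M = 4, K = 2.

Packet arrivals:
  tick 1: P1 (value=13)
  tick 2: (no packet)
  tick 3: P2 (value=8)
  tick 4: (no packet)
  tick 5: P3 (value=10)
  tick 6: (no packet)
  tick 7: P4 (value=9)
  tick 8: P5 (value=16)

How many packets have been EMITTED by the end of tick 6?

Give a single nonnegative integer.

Tick 1: [PARSE:P1(v=13,ok=F), VALIDATE:-, TRANSFORM:-, EMIT:-] out:-; in:P1
Tick 2: [PARSE:-, VALIDATE:P1(v=13,ok=F), TRANSFORM:-, EMIT:-] out:-; in:-
Tick 3: [PARSE:P2(v=8,ok=F), VALIDATE:-, TRANSFORM:P1(v=0,ok=F), EMIT:-] out:-; in:P2
Tick 4: [PARSE:-, VALIDATE:P2(v=8,ok=F), TRANSFORM:-, EMIT:P1(v=0,ok=F)] out:-; in:-
Tick 5: [PARSE:P3(v=10,ok=F), VALIDATE:-, TRANSFORM:P2(v=0,ok=F), EMIT:-] out:P1(v=0); in:P3
Tick 6: [PARSE:-, VALIDATE:P3(v=10,ok=F), TRANSFORM:-, EMIT:P2(v=0,ok=F)] out:-; in:-
Emitted by tick 6: ['P1']

Answer: 1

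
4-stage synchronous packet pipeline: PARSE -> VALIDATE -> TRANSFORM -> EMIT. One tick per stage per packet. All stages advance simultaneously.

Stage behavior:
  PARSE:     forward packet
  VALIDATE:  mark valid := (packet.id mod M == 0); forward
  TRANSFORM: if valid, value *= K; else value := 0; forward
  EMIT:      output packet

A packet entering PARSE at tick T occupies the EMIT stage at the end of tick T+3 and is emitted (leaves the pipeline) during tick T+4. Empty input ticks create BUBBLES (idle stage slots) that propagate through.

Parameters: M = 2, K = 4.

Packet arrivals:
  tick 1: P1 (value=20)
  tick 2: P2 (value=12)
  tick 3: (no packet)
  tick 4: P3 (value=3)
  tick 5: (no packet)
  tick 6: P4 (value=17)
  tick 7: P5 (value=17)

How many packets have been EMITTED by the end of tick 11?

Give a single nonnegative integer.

Answer: 5

Derivation:
Tick 1: [PARSE:P1(v=20,ok=F), VALIDATE:-, TRANSFORM:-, EMIT:-] out:-; in:P1
Tick 2: [PARSE:P2(v=12,ok=F), VALIDATE:P1(v=20,ok=F), TRANSFORM:-, EMIT:-] out:-; in:P2
Tick 3: [PARSE:-, VALIDATE:P2(v=12,ok=T), TRANSFORM:P1(v=0,ok=F), EMIT:-] out:-; in:-
Tick 4: [PARSE:P3(v=3,ok=F), VALIDATE:-, TRANSFORM:P2(v=48,ok=T), EMIT:P1(v=0,ok=F)] out:-; in:P3
Tick 5: [PARSE:-, VALIDATE:P3(v=3,ok=F), TRANSFORM:-, EMIT:P2(v=48,ok=T)] out:P1(v=0); in:-
Tick 6: [PARSE:P4(v=17,ok=F), VALIDATE:-, TRANSFORM:P3(v=0,ok=F), EMIT:-] out:P2(v=48); in:P4
Tick 7: [PARSE:P5(v=17,ok=F), VALIDATE:P4(v=17,ok=T), TRANSFORM:-, EMIT:P3(v=0,ok=F)] out:-; in:P5
Tick 8: [PARSE:-, VALIDATE:P5(v=17,ok=F), TRANSFORM:P4(v=68,ok=T), EMIT:-] out:P3(v=0); in:-
Tick 9: [PARSE:-, VALIDATE:-, TRANSFORM:P5(v=0,ok=F), EMIT:P4(v=68,ok=T)] out:-; in:-
Tick 10: [PARSE:-, VALIDATE:-, TRANSFORM:-, EMIT:P5(v=0,ok=F)] out:P4(v=68); in:-
Tick 11: [PARSE:-, VALIDATE:-, TRANSFORM:-, EMIT:-] out:P5(v=0); in:-
Emitted by tick 11: ['P1', 'P2', 'P3', 'P4', 'P5']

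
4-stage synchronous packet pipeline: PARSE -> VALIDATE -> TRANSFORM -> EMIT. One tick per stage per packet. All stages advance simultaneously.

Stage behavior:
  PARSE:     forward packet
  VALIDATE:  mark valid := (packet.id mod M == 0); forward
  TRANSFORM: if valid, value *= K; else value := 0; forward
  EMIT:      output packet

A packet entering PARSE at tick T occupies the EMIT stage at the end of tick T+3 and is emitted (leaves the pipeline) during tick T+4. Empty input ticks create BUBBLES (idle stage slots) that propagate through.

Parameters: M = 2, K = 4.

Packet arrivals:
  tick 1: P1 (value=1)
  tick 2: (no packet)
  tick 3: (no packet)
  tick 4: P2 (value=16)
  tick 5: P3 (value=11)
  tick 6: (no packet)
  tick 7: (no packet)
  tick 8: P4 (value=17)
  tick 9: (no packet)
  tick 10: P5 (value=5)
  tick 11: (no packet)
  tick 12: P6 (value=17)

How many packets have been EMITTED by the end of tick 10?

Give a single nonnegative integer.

Tick 1: [PARSE:P1(v=1,ok=F), VALIDATE:-, TRANSFORM:-, EMIT:-] out:-; in:P1
Tick 2: [PARSE:-, VALIDATE:P1(v=1,ok=F), TRANSFORM:-, EMIT:-] out:-; in:-
Tick 3: [PARSE:-, VALIDATE:-, TRANSFORM:P1(v=0,ok=F), EMIT:-] out:-; in:-
Tick 4: [PARSE:P2(v=16,ok=F), VALIDATE:-, TRANSFORM:-, EMIT:P1(v=0,ok=F)] out:-; in:P2
Tick 5: [PARSE:P3(v=11,ok=F), VALIDATE:P2(v=16,ok=T), TRANSFORM:-, EMIT:-] out:P1(v=0); in:P3
Tick 6: [PARSE:-, VALIDATE:P3(v=11,ok=F), TRANSFORM:P2(v=64,ok=T), EMIT:-] out:-; in:-
Tick 7: [PARSE:-, VALIDATE:-, TRANSFORM:P3(v=0,ok=F), EMIT:P2(v=64,ok=T)] out:-; in:-
Tick 8: [PARSE:P4(v=17,ok=F), VALIDATE:-, TRANSFORM:-, EMIT:P3(v=0,ok=F)] out:P2(v=64); in:P4
Tick 9: [PARSE:-, VALIDATE:P4(v=17,ok=T), TRANSFORM:-, EMIT:-] out:P3(v=0); in:-
Tick 10: [PARSE:P5(v=5,ok=F), VALIDATE:-, TRANSFORM:P4(v=68,ok=T), EMIT:-] out:-; in:P5
Emitted by tick 10: ['P1', 'P2', 'P3']

Answer: 3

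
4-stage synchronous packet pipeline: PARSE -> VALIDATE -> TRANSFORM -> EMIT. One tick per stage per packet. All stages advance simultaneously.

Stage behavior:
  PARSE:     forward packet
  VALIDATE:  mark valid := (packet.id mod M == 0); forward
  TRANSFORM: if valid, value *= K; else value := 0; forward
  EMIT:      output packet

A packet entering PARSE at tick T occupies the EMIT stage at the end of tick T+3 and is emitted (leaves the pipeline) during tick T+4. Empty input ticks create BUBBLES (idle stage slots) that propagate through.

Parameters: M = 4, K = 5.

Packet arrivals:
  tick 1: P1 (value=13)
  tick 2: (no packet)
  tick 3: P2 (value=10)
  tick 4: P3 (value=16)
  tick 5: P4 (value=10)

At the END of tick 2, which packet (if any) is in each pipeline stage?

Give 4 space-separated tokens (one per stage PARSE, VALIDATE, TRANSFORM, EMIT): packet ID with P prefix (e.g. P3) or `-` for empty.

Answer: - P1 - -

Derivation:
Tick 1: [PARSE:P1(v=13,ok=F), VALIDATE:-, TRANSFORM:-, EMIT:-] out:-; in:P1
Tick 2: [PARSE:-, VALIDATE:P1(v=13,ok=F), TRANSFORM:-, EMIT:-] out:-; in:-
At end of tick 2: ['-', 'P1', '-', '-']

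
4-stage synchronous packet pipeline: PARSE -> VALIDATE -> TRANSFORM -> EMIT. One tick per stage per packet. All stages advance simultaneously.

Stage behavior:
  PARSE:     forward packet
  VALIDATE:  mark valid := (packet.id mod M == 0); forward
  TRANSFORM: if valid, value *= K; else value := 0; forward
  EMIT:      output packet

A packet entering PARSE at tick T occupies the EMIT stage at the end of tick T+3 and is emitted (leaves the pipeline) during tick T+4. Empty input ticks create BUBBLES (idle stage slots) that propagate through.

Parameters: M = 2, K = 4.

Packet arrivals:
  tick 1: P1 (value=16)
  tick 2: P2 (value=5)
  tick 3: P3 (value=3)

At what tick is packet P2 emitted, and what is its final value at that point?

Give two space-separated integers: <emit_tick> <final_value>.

Tick 1: [PARSE:P1(v=16,ok=F), VALIDATE:-, TRANSFORM:-, EMIT:-] out:-; in:P1
Tick 2: [PARSE:P2(v=5,ok=F), VALIDATE:P1(v=16,ok=F), TRANSFORM:-, EMIT:-] out:-; in:P2
Tick 3: [PARSE:P3(v=3,ok=F), VALIDATE:P2(v=5,ok=T), TRANSFORM:P1(v=0,ok=F), EMIT:-] out:-; in:P3
Tick 4: [PARSE:-, VALIDATE:P3(v=3,ok=F), TRANSFORM:P2(v=20,ok=T), EMIT:P1(v=0,ok=F)] out:-; in:-
Tick 5: [PARSE:-, VALIDATE:-, TRANSFORM:P3(v=0,ok=F), EMIT:P2(v=20,ok=T)] out:P1(v=0); in:-
Tick 6: [PARSE:-, VALIDATE:-, TRANSFORM:-, EMIT:P3(v=0,ok=F)] out:P2(v=20); in:-
Tick 7: [PARSE:-, VALIDATE:-, TRANSFORM:-, EMIT:-] out:P3(v=0); in:-
P2: arrives tick 2, valid=True (id=2, id%2=0), emit tick 6, final value 20

Answer: 6 20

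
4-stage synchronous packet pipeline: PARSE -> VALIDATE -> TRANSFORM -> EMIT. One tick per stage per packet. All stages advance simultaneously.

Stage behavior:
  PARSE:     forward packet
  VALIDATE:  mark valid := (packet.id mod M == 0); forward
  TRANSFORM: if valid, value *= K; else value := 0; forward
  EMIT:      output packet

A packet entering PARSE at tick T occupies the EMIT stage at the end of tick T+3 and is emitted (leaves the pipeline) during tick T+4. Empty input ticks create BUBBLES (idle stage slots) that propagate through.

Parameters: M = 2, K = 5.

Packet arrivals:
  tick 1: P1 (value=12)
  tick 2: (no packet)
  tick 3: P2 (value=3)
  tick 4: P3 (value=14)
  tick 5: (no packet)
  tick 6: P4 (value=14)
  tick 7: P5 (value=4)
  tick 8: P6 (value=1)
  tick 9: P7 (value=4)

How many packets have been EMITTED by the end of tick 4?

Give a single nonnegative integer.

Tick 1: [PARSE:P1(v=12,ok=F), VALIDATE:-, TRANSFORM:-, EMIT:-] out:-; in:P1
Tick 2: [PARSE:-, VALIDATE:P1(v=12,ok=F), TRANSFORM:-, EMIT:-] out:-; in:-
Tick 3: [PARSE:P2(v=3,ok=F), VALIDATE:-, TRANSFORM:P1(v=0,ok=F), EMIT:-] out:-; in:P2
Tick 4: [PARSE:P3(v=14,ok=F), VALIDATE:P2(v=3,ok=T), TRANSFORM:-, EMIT:P1(v=0,ok=F)] out:-; in:P3
Emitted by tick 4: []

Answer: 0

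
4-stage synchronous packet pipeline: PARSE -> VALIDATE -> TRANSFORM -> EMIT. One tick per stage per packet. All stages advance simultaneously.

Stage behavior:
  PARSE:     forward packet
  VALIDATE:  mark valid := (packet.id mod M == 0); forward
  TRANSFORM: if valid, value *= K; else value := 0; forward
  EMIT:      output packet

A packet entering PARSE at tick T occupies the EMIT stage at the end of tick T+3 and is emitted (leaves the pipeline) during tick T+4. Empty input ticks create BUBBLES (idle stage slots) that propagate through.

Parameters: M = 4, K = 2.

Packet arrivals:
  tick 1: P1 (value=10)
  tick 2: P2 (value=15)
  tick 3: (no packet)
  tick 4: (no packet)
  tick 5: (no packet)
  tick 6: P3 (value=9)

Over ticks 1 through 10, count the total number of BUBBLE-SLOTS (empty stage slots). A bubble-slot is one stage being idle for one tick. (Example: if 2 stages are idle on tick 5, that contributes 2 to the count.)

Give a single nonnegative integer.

Tick 1: [PARSE:P1(v=10,ok=F), VALIDATE:-, TRANSFORM:-, EMIT:-] out:-; bubbles=3
Tick 2: [PARSE:P2(v=15,ok=F), VALIDATE:P1(v=10,ok=F), TRANSFORM:-, EMIT:-] out:-; bubbles=2
Tick 3: [PARSE:-, VALIDATE:P2(v=15,ok=F), TRANSFORM:P1(v=0,ok=F), EMIT:-] out:-; bubbles=2
Tick 4: [PARSE:-, VALIDATE:-, TRANSFORM:P2(v=0,ok=F), EMIT:P1(v=0,ok=F)] out:-; bubbles=2
Tick 5: [PARSE:-, VALIDATE:-, TRANSFORM:-, EMIT:P2(v=0,ok=F)] out:P1(v=0); bubbles=3
Tick 6: [PARSE:P3(v=9,ok=F), VALIDATE:-, TRANSFORM:-, EMIT:-] out:P2(v=0); bubbles=3
Tick 7: [PARSE:-, VALIDATE:P3(v=9,ok=F), TRANSFORM:-, EMIT:-] out:-; bubbles=3
Tick 8: [PARSE:-, VALIDATE:-, TRANSFORM:P3(v=0,ok=F), EMIT:-] out:-; bubbles=3
Tick 9: [PARSE:-, VALIDATE:-, TRANSFORM:-, EMIT:P3(v=0,ok=F)] out:-; bubbles=3
Tick 10: [PARSE:-, VALIDATE:-, TRANSFORM:-, EMIT:-] out:P3(v=0); bubbles=4
Total bubble-slots: 28

Answer: 28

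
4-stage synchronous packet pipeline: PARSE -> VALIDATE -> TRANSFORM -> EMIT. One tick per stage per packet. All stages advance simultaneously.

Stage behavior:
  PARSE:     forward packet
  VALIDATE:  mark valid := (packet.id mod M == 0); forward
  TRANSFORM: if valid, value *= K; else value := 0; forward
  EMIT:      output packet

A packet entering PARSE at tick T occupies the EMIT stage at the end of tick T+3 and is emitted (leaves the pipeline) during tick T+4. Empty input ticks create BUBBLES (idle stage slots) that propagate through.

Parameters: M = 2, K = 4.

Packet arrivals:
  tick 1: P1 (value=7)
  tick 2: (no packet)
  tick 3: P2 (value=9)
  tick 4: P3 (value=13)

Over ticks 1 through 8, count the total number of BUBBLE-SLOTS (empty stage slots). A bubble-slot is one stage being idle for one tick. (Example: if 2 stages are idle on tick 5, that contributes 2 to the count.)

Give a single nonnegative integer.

Answer: 20

Derivation:
Tick 1: [PARSE:P1(v=7,ok=F), VALIDATE:-, TRANSFORM:-, EMIT:-] out:-; bubbles=3
Tick 2: [PARSE:-, VALIDATE:P1(v=7,ok=F), TRANSFORM:-, EMIT:-] out:-; bubbles=3
Tick 3: [PARSE:P2(v=9,ok=F), VALIDATE:-, TRANSFORM:P1(v=0,ok=F), EMIT:-] out:-; bubbles=2
Tick 4: [PARSE:P3(v=13,ok=F), VALIDATE:P2(v=9,ok=T), TRANSFORM:-, EMIT:P1(v=0,ok=F)] out:-; bubbles=1
Tick 5: [PARSE:-, VALIDATE:P3(v=13,ok=F), TRANSFORM:P2(v=36,ok=T), EMIT:-] out:P1(v=0); bubbles=2
Tick 6: [PARSE:-, VALIDATE:-, TRANSFORM:P3(v=0,ok=F), EMIT:P2(v=36,ok=T)] out:-; bubbles=2
Tick 7: [PARSE:-, VALIDATE:-, TRANSFORM:-, EMIT:P3(v=0,ok=F)] out:P2(v=36); bubbles=3
Tick 8: [PARSE:-, VALIDATE:-, TRANSFORM:-, EMIT:-] out:P3(v=0); bubbles=4
Total bubble-slots: 20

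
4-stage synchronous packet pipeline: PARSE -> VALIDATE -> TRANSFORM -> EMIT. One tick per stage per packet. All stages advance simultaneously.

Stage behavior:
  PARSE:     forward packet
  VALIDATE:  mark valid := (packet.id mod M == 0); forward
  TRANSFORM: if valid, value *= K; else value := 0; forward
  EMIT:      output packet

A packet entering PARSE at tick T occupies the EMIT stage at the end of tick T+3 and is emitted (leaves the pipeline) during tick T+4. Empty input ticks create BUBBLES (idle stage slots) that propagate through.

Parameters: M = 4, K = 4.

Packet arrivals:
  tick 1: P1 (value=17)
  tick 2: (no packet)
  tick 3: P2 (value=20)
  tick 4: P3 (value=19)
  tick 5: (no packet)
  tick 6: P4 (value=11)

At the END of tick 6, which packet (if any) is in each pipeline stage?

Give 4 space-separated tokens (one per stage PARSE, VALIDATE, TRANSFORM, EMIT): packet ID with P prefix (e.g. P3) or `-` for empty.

Tick 1: [PARSE:P1(v=17,ok=F), VALIDATE:-, TRANSFORM:-, EMIT:-] out:-; in:P1
Tick 2: [PARSE:-, VALIDATE:P1(v=17,ok=F), TRANSFORM:-, EMIT:-] out:-; in:-
Tick 3: [PARSE:P2(v=20,ok=F), VALIDATE:-, TRANSFORM:P1(v=0,ok=F), EMIT:-] out:-; in:P2
Tick 4: [PARSE:P3(v=19,ok=F), VALIDATE:P2(v=20,ok=F), TRANSFORM:-, EMIT:P1(v=0,ok=F)] out:-; in:P3
Tick 5: [PARSE:-, VALIDATE:P3(v=19,ok=F), TRANSFORM:P2(v=0,ok=F), EMIT:-] out:P1(v=0); in:-
Tick 6: [PARSE:P4(v=11,ok=F), VALIDATE:-, TRANSFORM:P3(v=0,ok=F), EMIT:P2(v=0,ok=F)] out:-; in:P4
At end of tick 6: ['P4', '-', 'P3', 'P2']

Answer: P4 - P3 P2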